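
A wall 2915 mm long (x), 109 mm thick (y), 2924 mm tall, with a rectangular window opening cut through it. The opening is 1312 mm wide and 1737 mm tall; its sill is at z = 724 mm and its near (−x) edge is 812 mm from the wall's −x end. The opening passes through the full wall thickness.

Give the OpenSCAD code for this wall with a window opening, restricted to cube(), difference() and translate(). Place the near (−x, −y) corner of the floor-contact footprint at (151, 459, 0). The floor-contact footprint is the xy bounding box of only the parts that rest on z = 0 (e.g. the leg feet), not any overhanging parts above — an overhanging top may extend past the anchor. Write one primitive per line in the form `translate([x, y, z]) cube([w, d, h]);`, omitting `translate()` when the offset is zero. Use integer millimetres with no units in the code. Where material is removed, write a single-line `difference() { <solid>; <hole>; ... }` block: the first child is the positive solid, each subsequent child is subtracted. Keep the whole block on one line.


difference() { translate([151, 459, 0]) cube([2915, 109, 2924]); translate([963, 459, 724]) cube([1312, 109, 1737]); }


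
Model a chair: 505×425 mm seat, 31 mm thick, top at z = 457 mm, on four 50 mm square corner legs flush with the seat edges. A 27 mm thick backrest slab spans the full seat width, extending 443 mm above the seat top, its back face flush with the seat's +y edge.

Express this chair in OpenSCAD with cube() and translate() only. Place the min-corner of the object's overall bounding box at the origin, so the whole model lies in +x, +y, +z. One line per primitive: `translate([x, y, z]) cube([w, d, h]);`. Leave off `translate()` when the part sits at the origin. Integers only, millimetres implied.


translate([0, 0, 426]) cube([505, 425, 31]);
cube([50, 50, 426]);
translate([455, 0, 0]) cube([50, 50, 426]);
translate([0, 375, 0]) cube([50, 50, 426]);
translate([455, 375, 0]) cube([50, 50, 426]);
translate([0, 398, 457]) cube([505, 27, 443]);


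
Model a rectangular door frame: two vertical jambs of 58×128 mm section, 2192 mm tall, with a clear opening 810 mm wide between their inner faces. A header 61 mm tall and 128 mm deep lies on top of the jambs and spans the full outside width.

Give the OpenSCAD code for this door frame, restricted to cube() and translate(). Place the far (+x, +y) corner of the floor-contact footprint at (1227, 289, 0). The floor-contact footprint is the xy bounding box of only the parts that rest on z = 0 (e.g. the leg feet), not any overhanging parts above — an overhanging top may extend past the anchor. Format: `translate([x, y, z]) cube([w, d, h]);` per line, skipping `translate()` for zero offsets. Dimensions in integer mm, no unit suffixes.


translate([301, 161, 0]) cube([58, 128, 2192]);
translate([1169, 161, 0]) cube([58, 128, 2192]);
translate([301, 161, 2192]) cube([926, 128, 61]);


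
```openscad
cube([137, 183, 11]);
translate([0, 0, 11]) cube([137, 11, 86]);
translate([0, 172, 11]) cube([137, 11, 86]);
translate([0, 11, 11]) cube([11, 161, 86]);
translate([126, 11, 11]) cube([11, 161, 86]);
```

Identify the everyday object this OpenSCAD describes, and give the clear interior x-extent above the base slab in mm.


An open box. The internal width is 115 mm.

A 137×183 base slab with four walls standing on it — an open box. The base is 137 mm wide and the walls are 11 mm thick, so the internal width is 137 − 2 × 11 = 115 mm.


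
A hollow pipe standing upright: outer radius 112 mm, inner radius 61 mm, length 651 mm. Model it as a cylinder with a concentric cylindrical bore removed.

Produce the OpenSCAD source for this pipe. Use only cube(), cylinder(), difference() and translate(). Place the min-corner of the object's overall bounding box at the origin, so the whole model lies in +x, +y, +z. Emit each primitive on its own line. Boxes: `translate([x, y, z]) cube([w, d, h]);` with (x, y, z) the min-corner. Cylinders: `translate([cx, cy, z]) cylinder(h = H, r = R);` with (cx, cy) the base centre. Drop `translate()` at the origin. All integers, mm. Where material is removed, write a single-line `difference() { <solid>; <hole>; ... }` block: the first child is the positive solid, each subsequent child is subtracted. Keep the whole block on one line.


difference() { translate([112, 112, 0]) cylinder(h = 651, r = 112); translate([112, 112, 0]) cylinder(h = 651, r = 61); }


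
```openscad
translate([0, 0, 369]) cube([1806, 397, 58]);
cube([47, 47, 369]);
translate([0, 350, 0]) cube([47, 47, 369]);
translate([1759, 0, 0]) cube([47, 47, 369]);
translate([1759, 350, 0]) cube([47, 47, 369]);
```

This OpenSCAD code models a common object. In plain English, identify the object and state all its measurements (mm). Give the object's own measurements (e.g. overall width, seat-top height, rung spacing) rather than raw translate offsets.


A bench: a 1806×397 mm seat slab, 58 mm thick, top at z = 427 mm, on four 47×47 mm square legs flush with the seat corners and standing on z = 0.


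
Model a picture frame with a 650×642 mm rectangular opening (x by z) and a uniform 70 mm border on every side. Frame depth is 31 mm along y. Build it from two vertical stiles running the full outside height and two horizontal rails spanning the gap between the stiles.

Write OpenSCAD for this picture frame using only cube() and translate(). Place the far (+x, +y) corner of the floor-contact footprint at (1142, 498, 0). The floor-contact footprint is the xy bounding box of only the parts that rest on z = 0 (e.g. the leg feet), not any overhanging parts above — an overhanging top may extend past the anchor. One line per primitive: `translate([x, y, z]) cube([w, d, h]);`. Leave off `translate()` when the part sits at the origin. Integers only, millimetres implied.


translate([352, 467, 0]) cube([70, 31, 782]);
translate([1072, 467, 0]) cube([70, 31, 782]);
translate([422, 467, 0]) cube([650, 31, 70]);
translate([422, 467, 712]) cube([650, 31, 70]);


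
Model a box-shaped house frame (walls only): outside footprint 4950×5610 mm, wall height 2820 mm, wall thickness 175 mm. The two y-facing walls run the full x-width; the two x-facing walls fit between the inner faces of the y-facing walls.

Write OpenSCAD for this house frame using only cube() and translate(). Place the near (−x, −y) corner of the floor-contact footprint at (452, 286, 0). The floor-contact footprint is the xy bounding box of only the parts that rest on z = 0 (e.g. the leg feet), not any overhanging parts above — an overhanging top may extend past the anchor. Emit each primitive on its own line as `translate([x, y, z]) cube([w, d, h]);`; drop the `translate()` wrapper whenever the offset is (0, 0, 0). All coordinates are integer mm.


translate([452, 286, 0]) cube([4950, 175, 2820]);
translate([452, 5721, 0]) cube([4950, 175, 2820]);
translate([452, 461, 0]) cube([175, 5260, 2820]);
translate([5227, 461, 0]) cube([175, 5260, 2820]);


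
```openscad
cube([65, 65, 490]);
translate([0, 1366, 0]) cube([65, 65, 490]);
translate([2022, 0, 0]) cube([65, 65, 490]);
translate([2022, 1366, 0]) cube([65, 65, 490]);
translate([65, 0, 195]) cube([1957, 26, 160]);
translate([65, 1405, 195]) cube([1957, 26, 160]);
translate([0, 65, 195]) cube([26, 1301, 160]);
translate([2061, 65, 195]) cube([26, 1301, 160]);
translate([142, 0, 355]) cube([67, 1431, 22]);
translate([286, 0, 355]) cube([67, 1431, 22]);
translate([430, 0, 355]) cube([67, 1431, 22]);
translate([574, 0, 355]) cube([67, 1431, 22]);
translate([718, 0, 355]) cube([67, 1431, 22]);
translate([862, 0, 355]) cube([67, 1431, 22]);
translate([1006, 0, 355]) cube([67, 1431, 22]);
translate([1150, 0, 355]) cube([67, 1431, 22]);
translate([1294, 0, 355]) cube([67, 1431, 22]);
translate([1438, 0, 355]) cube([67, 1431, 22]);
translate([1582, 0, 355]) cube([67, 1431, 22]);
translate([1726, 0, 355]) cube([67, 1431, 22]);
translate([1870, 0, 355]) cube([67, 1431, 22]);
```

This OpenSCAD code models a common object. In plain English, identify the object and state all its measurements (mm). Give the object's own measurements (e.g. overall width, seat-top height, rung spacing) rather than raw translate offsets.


A bed frame 2087 mm long (x) by 1431 mm wide (y). Four 65×65 mm corner posts, 490 mm tall, at the corners of the footprint. Four rails of 26 mm thickness and 160 mm height run between adjacent posts with their undersides at z = 195 mm, their outer faces flush with the outside of the frame (the two x-running rails run between the posts' inner faces; the two y-running rails run between the posts' inner faces). 13 slats, each 67 mm wide (x) and 22 mm thick, lie across the top of the two x-running rails, running the full 1431 mm width of the frame in y; along x they sit between the end posts with a 77 mm gap after the −x posts and between neighbouring slats, leaving 85 mm before the +x posts.


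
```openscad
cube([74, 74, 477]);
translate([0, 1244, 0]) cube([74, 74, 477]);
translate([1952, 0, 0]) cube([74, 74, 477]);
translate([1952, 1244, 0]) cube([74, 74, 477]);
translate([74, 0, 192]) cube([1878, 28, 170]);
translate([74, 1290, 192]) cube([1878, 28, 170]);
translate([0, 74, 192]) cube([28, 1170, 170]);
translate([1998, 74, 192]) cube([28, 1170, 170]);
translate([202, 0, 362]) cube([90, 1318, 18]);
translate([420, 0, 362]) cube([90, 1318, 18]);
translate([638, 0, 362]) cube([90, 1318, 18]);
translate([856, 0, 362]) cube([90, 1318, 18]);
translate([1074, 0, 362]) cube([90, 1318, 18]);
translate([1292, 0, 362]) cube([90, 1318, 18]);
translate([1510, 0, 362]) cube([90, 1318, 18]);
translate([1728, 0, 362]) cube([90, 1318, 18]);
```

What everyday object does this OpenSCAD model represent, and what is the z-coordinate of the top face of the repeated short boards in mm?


A bed frame. The slat-top height is 380 mm.

Four posts, four rails, and a row of slats — a bed frame. Slats sit on the rails at z = 192 + 170 = 362; with slat thickness 18, the top is 380 mm.


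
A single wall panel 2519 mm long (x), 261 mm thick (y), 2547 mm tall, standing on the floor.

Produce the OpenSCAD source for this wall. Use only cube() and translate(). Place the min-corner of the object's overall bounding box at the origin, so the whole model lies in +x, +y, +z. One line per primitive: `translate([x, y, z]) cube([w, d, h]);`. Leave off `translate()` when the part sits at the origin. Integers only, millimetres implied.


cube([2519, 261, 2547]);


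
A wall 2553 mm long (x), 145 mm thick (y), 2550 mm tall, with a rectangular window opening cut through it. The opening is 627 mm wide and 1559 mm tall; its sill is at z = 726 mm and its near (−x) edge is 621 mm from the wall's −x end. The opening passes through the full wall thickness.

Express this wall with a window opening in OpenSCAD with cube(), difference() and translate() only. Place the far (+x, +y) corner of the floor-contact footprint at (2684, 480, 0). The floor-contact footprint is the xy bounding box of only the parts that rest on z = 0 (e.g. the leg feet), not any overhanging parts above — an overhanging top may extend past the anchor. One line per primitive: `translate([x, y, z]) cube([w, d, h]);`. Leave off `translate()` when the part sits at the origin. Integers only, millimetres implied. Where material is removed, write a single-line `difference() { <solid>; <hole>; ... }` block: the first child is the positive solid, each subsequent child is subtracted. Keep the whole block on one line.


difference() { translate([131, 335, 0]) cube([2553, 145, 2550]); translate([752, 335, 726]) cube([627, 145, 1559]); }


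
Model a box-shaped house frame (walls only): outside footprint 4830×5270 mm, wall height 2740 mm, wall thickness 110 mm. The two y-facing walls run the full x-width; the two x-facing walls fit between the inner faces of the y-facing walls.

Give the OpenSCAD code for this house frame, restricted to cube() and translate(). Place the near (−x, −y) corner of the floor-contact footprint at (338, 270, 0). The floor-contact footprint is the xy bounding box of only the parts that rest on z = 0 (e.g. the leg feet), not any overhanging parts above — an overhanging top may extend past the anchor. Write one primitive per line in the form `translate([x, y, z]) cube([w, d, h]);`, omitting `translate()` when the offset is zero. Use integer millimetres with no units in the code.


translate([338, 270, 0]) cube([4830, 110, 2740]);
translate([338, 5430, 0]) cube([4830, 110, 2740]);
translate([338, 380, 0]) cube([110, 5050, 2740]);
translate([5058, 380, 0]) cube([110, 5050, 2740]);


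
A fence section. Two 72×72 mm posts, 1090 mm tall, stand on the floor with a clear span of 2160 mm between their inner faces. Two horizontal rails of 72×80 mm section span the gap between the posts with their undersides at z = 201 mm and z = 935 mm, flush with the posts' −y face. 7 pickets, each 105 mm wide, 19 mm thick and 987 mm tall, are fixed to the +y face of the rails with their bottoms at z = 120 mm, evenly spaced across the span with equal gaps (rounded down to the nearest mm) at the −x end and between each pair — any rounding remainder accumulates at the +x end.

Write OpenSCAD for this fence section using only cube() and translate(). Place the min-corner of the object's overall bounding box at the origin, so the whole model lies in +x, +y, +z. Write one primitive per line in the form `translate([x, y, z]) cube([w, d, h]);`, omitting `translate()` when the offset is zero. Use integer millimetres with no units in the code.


cube([72, 72, 1090]);
translate([2232, 0, 0]) cube([72, 72, 1090]);
translate([72, 0, 201]) cube([2160, 72, 80]);
translate([72, 0, 935]) cube([2160, 72, 80]);
translate([250, 72, 120]) cube([105, 19, 987]);
translate([533, 72, 120]) cube([105, 19, 987]);
translate([816, 72, 120]) cube([105, 19, 987]);
translate([1099, 72, 120]) cube([105, 19, 987]);
translate([1382, 72, 120]) cube([105, 19, 987]);
translate([1665, 72, 120]) cube([105, 19, 987]);
translate([1948, 72, 120]) cube([105, 19, 987]);


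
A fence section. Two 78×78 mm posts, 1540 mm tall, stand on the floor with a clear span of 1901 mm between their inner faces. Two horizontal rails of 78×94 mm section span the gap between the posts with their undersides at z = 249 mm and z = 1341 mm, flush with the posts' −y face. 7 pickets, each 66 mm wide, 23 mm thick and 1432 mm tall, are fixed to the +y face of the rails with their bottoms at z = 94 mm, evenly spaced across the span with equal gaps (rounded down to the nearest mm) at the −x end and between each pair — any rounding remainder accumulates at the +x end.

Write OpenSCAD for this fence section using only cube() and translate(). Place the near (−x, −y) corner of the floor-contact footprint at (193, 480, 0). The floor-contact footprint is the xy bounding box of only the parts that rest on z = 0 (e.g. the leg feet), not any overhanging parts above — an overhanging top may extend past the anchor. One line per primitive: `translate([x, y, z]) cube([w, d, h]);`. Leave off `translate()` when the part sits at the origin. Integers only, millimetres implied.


translate([193, 480, 0]) cube([78, 78, 1540]);
translate([2172, 480, 0]) cube([78, 78, 1540]);
translate([271, 480, 249]) cube([1901, 78, 94]);
translate([271, 480, 1341]) cube([1901, 78, 94]);
translate([450, 558, 94]) cube([66, 23, 1432]);
translate([695, 558, 94]) cube([66, 23, 1432]);
translate([940, 558, 94]) cube([66, 23, 1432]);
translate([1185, 558, 94]) cube([66, 23, 1432]);
translate([1430, 558, 94]) cube([66, 23, 1432]);
translate([1675, 558, 94]) cube([66, 23, 1432]);
translate([1920, 558, 94]) cube([66, 23, 1432]);


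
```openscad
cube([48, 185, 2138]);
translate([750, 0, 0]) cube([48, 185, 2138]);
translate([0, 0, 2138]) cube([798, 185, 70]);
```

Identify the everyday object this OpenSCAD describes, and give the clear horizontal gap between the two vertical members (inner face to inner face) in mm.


A door frame. The clear opening width is 702 mm.

Two 2138 mm tall posts with a header on top — a door frame. The left jamb is 48 mm wide at x = 0; the right jamb starts at x = 750. The clear opening is 750 − 48 = 702 mm.


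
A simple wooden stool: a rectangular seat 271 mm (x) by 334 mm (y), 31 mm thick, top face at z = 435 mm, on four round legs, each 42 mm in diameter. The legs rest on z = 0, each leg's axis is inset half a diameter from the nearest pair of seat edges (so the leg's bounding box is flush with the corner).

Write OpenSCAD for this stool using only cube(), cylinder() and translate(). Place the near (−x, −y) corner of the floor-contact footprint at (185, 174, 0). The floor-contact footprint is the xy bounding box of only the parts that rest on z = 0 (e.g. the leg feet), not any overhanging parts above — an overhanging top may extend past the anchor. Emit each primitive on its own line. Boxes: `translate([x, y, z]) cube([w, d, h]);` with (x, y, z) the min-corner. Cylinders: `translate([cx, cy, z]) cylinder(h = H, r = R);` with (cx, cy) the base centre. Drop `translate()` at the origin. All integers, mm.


// leg_h = 435 - 31 = 404
translate([185, 174, 404]) cube([271, 334, 31]);
translate([206, 195, 0]) cylinder(h = 404, r = 21);
translate([435, 195, 0]) cylinder(h = 404, r = 21);
translate([206, 487, 0]) cylinder(h = 404, r = 21);
translate([435, 487, 0]) cylinder(h = 404, r = 21);


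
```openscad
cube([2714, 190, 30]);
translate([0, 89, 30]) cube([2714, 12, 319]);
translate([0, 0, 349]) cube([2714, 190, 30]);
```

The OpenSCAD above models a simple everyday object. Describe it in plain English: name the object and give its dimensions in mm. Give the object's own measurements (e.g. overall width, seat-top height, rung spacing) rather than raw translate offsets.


An I-beam lying along x, 2714 mm long. Overall section height 379 mm. Two flanges 190 mm wide (y) and 30 mm thick, one on the floor and one at the top; a web 12 mm thick runs between them, centred on the flange width.


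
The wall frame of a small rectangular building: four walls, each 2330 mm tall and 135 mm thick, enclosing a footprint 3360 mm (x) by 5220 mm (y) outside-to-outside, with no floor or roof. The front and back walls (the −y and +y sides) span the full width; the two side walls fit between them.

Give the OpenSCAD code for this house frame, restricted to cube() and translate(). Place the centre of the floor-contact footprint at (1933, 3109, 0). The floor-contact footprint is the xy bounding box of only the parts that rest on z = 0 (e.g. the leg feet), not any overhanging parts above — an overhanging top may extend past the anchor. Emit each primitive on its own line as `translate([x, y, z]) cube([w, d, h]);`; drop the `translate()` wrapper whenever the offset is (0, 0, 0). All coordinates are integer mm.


translate([253, 499, 0]) cube([3360, 135, 2330]);
translate([253, 5584, 0]) cube([3360, 135, 2330]);
translate([253, 634, 0]) cube([135, 4950, 2330]);
translate([3478, 634, 0]) cube([135, 4950, 2330]);


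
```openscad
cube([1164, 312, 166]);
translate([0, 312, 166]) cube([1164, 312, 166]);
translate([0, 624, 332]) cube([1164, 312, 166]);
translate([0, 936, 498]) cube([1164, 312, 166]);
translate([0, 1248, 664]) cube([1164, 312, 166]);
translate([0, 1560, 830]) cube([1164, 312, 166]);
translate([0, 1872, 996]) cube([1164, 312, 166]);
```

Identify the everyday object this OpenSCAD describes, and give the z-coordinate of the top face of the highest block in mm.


A staircase. The total rise is 1162 mm.

7 identical blocks, each offset up and back from the previous — a staircase. Each step is 166 mm tall and there are 7 of them, so the total rise is 7 × 166 = 1162 mm.


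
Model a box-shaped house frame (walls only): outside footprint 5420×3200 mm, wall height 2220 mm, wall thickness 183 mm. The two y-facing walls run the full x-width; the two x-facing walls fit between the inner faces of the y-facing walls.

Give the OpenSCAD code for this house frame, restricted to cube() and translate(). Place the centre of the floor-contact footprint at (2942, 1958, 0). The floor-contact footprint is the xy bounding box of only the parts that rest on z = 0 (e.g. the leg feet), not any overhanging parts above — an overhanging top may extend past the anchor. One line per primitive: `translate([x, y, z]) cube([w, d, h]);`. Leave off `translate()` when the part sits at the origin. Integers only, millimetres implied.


translate([232, 358, 0]) cube([5420, 183, 2220]);
translate([232, 3375, 0]) cube([5420, 183, 2220]);
translate([232, 541, 0]) cube([183, 2834, 2220]);
translate([5469, 541, 0]) cube([183, 2834, 2220]);


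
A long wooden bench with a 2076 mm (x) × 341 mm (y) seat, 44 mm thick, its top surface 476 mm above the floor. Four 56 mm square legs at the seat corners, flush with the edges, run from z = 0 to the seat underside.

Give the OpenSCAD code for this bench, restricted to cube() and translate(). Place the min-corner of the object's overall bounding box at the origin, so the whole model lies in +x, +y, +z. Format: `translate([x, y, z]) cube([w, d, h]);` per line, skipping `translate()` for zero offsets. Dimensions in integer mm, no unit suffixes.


translate([0, 0, 432]) cube([2076, 341, 44]);
cube([56, 56, 432]);
translate([0, 285, 0]) cube([56, 56, 432]);
translate([2020, 0, 0]) cube([56, 56, 432]);
translate([2020, 285, 0]) cube([56, 56, 432]);


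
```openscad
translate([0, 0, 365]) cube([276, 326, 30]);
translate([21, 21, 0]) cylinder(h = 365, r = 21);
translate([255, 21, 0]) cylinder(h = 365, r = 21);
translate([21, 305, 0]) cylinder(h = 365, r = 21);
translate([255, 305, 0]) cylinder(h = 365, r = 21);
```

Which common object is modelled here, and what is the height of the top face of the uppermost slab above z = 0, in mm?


A stool. The seat height is 395 mm.

A 276×326×30 slab at z = 365 on four corner cylinders — a stool. The seat top is 365 + 30 = 395 mm.


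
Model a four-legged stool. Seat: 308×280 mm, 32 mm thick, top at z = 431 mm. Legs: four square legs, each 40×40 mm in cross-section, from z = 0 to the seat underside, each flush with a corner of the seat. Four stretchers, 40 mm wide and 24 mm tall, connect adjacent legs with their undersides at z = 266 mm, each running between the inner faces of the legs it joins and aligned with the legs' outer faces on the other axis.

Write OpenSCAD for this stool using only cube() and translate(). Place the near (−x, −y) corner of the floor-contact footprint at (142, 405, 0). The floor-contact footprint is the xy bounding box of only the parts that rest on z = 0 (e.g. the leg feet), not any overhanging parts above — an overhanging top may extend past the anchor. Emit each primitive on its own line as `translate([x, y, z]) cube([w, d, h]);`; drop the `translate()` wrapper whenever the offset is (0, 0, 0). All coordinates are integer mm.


// leg_h = 431 - 32 = 399
// stretcher span = 308 - 2*40 = 228
translate([142, 405, 399]) cube([308, 280, 32]);
translate([142, 405, 0]) cube([40, 40, 399]);
translate([410, 405, 0]) cube([40, 40, 399]);
translate([142, 645, 0]) cube([40, 40, 399]);
translate([410, 645, 0]) cube([40, 40, 399]);
translate([182, 405, 266]) cube([228, 40, 24]);
translate([182, 645, 266]) cube([228, 40, 24]);
translate([142, 445, 266]) cube([40, 200, 24]);
translate([410, 445, 266]) cube([40, 200, 24]);


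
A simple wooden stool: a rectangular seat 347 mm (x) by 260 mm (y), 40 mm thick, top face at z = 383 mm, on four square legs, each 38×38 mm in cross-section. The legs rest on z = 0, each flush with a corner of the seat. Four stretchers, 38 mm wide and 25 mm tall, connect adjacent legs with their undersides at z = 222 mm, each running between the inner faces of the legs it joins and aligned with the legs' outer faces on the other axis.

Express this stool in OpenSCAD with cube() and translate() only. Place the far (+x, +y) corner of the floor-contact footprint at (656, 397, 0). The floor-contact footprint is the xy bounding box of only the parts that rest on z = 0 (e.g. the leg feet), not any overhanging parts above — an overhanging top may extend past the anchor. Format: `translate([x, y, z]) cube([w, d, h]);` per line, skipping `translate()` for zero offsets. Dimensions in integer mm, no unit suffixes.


translate([309, 137, 343]) cube([347, 260, 40]);
translate([309, 137, 0]) cube([38, 38, 343]);
translate([618, 137, 0]) cube([38, 38, 343]);
translate([309, 359, 0]) cube([38, 38, 343]);
translate([618, 359, 0]) cube([38, 38, 343]);
translate([347, 137, 222]) cube([271, 38, 25]);
translate([347, 359, 222]) cube([271, 38, 25]);
translate([309, 175, 222]) cube([38, 184, 25]);
translate([618, 175, 222]) cube([38, 184, 25]);


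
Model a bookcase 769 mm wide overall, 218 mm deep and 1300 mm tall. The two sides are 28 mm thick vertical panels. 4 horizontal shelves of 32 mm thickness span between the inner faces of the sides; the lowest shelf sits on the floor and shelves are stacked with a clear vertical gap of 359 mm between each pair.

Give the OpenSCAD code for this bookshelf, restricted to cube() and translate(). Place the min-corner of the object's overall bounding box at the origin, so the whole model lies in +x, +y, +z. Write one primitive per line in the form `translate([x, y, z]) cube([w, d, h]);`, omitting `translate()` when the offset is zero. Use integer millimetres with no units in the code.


cube([28, 218, 1300]);
translate([741, 0, 0]) cube([28, 218, 1300]);
translate([28, 0, 0]) cube([713, 218, 32]);
translate([28, 0, 391]) cube([713, 218, 32]);
translate([28, 0, 782]) cube([713, 218, 32]);
translate([28, 0, 1173]) cube([713, 218, 32]);


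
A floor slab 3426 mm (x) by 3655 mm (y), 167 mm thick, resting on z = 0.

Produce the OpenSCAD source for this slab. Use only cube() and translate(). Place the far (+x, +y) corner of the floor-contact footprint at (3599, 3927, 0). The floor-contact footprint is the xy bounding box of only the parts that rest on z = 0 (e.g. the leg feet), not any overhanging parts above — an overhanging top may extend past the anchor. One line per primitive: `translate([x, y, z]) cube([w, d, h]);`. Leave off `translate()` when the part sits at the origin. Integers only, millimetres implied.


translate([173, 272, 0]) cube([3426, 3655, 167]);


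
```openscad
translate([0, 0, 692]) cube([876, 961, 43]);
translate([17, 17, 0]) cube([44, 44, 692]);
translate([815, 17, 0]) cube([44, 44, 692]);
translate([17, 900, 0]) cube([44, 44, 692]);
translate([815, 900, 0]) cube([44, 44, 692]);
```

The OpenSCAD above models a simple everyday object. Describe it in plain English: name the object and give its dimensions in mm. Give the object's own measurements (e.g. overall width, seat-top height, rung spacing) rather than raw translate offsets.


A table: top 876 mm (x) × 961 mm (y), 43 mm thick, upper face at z = 735 mm, on four 44×44 mm square legs, each inset 17 mm from the nearest pair of top edges from z = 0 to the bottom of the top.


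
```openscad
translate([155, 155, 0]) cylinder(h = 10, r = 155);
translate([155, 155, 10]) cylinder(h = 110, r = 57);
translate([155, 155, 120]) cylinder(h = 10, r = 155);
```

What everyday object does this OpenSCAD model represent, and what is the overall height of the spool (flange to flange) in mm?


A spool. The overall height is 130 mm.

Three coaxial cylinders, large–small–large — a spool. Two 10 mm flanges and a 110 mm core give 10 + 110 + 10 = 130 mm.


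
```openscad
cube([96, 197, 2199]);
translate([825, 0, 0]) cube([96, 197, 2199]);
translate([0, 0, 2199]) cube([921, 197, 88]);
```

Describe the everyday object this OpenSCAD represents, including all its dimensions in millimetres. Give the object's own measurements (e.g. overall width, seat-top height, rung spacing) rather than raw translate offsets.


A door frame. The clear opening is 729 mm wide and 2199 mm high. Two 96 mm wide jambs, 197 mm deep, stand either side of the opening from the floor to the top of the opening. A 88 mm thick head sits across the top of both jambs, spanning the full outside width of the frame.


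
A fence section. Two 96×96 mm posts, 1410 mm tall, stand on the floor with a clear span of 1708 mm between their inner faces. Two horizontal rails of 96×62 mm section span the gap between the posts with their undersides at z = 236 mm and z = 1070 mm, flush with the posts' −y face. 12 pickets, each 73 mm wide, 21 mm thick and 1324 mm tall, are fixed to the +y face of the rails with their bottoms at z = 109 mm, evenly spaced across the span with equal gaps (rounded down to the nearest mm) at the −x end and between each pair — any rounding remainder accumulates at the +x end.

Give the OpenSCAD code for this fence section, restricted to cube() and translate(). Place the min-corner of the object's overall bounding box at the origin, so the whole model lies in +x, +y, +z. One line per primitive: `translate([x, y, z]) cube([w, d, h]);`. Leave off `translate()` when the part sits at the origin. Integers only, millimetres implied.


cube([96, 96, 1410]);
translate([1804, 0, 0]) cube([96, 96, 1410]);
translate([96, 0, 236]) cube([1708, 96, 62]);
translate([96, 0, 1070]) cube([1708, 96, 62]);
translate([160, 96, 109]) cube([73, 21, 1324]);
translate([297, 96, 109]) cube([73, 21, 1324]);
translate([434, 96, 109]) cube([73, 21, 1324]);
translate([571, 96, 109]) cube([73, 21, 1324]);
translate([708, 96, 109]) cube([73, 21, 1324]);
translate([845, 96, 109]) cube([73, 21, 1324]);
translate([982, 96, 109]) cube([73, 21, 1324]);
translate([1119, 96, 109]) cube([73, 21, 1324]);
translate([1256, 96, 109]) cube([73, 21, 1324]);
translate([1393, 96, 109]) cube([73, 21, 1324]);
translate([1530, 96, 109]) cube([73, 21, 1324]);
translate([1667, 96, 109]) cube([73, 21, 1324]);


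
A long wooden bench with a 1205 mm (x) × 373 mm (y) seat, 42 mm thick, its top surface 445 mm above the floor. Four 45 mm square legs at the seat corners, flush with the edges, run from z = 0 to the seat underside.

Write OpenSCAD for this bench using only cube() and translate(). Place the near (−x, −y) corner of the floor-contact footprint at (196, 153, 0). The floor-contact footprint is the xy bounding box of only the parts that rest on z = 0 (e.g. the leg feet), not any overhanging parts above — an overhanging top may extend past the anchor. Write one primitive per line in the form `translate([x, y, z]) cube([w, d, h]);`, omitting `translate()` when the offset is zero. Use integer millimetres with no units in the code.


translate([196, 153, 403]) cube([1205, 373, 42]);
translate([196, 153, 0]) cube([45, 45, 403]);
translate([196, 481, 0]) cube([45, 45, 403]);
translate([1356, 153, 0]) cube([45, 45, 403]);
translate([1356, 481, 0]) cube([45, 45, 403]);


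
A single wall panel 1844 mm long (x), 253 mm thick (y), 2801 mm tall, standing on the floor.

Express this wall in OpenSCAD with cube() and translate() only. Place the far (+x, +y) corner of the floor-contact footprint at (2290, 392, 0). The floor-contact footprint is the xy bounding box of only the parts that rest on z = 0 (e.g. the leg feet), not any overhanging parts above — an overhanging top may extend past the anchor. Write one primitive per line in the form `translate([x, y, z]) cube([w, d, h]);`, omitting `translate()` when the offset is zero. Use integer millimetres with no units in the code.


translate([446, 139, 0]) cube([1844, 253, 2801]);


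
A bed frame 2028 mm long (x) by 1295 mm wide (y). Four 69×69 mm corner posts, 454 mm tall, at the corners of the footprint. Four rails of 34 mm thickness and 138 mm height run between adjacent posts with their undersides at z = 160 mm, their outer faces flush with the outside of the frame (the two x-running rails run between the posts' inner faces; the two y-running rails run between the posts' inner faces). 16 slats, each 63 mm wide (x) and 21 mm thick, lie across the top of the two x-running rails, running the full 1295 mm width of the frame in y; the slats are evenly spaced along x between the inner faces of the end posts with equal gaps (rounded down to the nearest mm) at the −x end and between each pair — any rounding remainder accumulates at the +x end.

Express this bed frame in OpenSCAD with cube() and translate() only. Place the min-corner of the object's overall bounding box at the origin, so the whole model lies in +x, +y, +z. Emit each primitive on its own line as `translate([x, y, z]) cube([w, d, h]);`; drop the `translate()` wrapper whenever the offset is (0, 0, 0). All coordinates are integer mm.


cube([69, 69, 454]);
translate([0, 1226, 0]) cube([69, 69, 454]);
translate([1959, 0, 0]) cube([69, 69, 454]);
translate([1959, 1226, 0]) cube([69, 69, 454]);
translate([69, 0, 160]) cube([1890, 34, 138]);
translate([69, 1261, 160]) cube([1890, 34, 138]);
translate([0, 69, 160]) cube([34, 1157, 138]);
translate([1994, 69, 160]) cube([34, 1157, 138]);
translate([120, 0, 298]) cube([63, 1295, 21]);
translate([234, 0, 298]) cube([63, 1295, 21]);
translate([348, 0, 298]) cube([63, 1295, 21]);
translate([462, 0, 298]) cube([63, 1295, 21]);
translate([576, 0, 298]) cube([63, 1295, 21]);
translate([690, 0, 298]) cube([63, 1295, 21]);
translate([804, 0, 298]) cube([63, 1295, 21]);
translate([918, 0, 298]) cube([63, 1295, 21]);
translate([1032, 0, 298]) cube([63, 1295, 21]);
translate([1146, 0, 298]) cube([63, 1295, 21]);
translate([1260, 0, 298]) cube([63, 1295, 21]);
translate([1374, 0, 298]) cube([63, 1295, 21]);
translate([1488, 0, 298]) cube([63, 1295, 21]);
translate([1602, 0, 298]) cube([63, 1295, 21]);
translate([1716, 0, 298]) cube([63, 1295, 21]);
translate([1830, 0, 298]) cube([63, 1295, 21]);


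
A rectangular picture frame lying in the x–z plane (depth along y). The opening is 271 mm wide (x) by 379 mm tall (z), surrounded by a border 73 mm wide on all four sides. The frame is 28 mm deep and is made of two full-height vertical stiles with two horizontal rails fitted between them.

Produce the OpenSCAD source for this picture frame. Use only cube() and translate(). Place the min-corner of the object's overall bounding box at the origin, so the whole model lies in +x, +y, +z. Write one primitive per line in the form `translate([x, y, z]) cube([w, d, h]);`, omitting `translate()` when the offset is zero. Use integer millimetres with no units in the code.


cube([73, 28, 525]);
translate([344, 0, 0]) cube([73, 28, 525]);
translate([73, 0, 0]) cube([271, 28, 73]);
translate([73, 0, 452]) cube([271, 28, 73]);


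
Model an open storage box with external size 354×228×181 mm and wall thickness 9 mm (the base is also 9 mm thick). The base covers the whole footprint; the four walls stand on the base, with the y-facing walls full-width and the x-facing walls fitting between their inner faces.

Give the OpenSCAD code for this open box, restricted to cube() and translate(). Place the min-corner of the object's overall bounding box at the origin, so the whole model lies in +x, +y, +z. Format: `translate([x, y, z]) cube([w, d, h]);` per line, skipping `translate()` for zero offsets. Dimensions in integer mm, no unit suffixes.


cube([354, 228, 9]);
translate([0, 0, 9]) cube([354, 9, 172]);
translate([0, 219, 9]) cube([354, 9, 172]);
translate([0, 9, 9]) cube([9, 210, 172]);
translate([345, 9, 9]) cube([9, 210, 172]);


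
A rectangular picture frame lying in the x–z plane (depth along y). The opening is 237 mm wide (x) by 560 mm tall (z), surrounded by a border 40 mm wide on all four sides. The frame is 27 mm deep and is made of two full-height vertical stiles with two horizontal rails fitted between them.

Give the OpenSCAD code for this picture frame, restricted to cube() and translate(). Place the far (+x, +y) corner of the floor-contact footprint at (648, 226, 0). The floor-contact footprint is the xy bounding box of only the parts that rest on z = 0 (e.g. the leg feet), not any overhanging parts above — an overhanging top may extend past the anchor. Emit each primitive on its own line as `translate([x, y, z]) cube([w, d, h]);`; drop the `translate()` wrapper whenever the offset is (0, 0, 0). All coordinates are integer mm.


translate([331, 199, 0]) cube([40, 27, 640]);
translate([608, 199, 0]) cube([40, 27, 640]);
translate([371, 199, 0]) cube([237, 27, 40]);
translate([371, 199, 600]) cube([237, 27, 40]);


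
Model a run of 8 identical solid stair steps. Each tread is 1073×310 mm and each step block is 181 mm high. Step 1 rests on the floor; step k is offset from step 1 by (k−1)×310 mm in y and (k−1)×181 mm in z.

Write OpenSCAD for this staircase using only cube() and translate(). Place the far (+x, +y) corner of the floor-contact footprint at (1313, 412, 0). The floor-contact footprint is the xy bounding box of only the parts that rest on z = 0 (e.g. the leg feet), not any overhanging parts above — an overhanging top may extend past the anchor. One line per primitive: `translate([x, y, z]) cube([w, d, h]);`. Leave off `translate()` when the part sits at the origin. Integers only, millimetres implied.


translate([240, 102, 0]) cube([1073, 310, 181]);
translate([240, 412, 181]) cube([1073, 310, 181]);
translate([240, 722, 362]) cube([1073, 310, 181]);
translate([240, 1032, 543]) cube([1073, 310, 181]);
translate([240, 1342, 724]) cube([1073, 310, 181]);
translate([240, 1652, 905]) cube([1073, 310, 181]);
translate([240, 1962, 1086]) cube([1073, 310, 181]);
translate([240, 2272, 1267]) cube([1073, 310, 181]);


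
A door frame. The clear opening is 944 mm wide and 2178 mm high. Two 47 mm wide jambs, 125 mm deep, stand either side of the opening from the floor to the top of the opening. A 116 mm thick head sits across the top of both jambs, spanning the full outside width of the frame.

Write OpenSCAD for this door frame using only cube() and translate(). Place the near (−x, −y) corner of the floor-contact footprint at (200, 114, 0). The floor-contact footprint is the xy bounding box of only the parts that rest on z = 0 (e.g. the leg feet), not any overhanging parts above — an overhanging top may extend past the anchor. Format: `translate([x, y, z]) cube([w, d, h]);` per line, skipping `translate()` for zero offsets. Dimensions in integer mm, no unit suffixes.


translate([200, 114, 0]) cube([47, 125, 2178]);
translate([1191, 114, 0]) cube([47, 125, 2178]);
translate([200, 114, 2178]) cube([1038, 125, 116]);


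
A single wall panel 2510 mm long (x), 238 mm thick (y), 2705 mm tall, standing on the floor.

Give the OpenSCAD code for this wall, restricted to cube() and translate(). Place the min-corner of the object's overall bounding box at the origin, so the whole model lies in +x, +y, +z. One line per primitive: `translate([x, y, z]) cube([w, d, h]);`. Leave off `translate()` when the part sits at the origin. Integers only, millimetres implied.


cube([2510, 238, 2705]);


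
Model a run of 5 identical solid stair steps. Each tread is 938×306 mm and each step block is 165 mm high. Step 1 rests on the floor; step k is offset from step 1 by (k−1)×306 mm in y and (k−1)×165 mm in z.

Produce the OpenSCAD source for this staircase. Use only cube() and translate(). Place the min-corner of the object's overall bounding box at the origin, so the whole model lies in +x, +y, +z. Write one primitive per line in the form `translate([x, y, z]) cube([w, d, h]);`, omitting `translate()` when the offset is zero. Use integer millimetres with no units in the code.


cube([938, 306, 165]);
translate([0, 306, 165]) cube([938, 306, 165]);
translate([0, 612, 330]) cube([938, 306, 165]);
translate([0, 918, 495]) cube([938, 306, 165]);
translate([0, 1224, 660]) cube([938, 306, 165]);


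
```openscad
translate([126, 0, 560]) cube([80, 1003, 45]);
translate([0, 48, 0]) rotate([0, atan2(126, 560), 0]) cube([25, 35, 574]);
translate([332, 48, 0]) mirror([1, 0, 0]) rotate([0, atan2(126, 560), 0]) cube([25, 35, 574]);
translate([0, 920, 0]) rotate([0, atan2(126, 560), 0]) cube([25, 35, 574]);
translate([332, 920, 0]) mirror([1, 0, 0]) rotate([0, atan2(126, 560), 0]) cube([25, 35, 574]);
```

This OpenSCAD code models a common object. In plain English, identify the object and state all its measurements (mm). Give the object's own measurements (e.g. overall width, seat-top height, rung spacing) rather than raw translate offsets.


A sawhorse. A 80×1003×45 mm beam (x, y, z) sits on two A-frame leg pairs. Each pair is two raked legs of 25×35 mm section (35 mm along y) splaying symmetrically in x. Each leg rises 560 mm vertically over 126 mm of horizontal reach and is 574 mm long along its own axis. Every leg's outer bottom edge rests on the floor and its outer top edge meets a bottom edge of the beam — the left legs (tilting toward +x) meet the beam's −x bottom edge, the right legs (their mirror images, tilting toward −x) meet its +x bottom edge — so the leg tops tuck under the beam, the beam's underside is 560 mm above the floor, and the feet are 332 mm apart outside-to-outside with the beam centred between them. The two leg pairs are set in 48 mm from either end of the beam.
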